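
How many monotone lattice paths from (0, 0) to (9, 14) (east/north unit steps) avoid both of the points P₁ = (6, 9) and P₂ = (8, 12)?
Number of paths = 309150

Inclusion–exclusion. Total paths: C(23, 9) = 817190. Through P₁: C(15, 6)·C(8, 3) = 280280. Through P₂: C(20, 8)·C(3, 1) = 377910. Since P₁ is strictly southwest of P₂, a monotone path through both must visit P₁ then P₂; paths through both = C(15, 6)·C(5, 2)·C(3, 1) = 150150. Avoid both = 817190 − 280280 − 377910 + 150150 = 309150.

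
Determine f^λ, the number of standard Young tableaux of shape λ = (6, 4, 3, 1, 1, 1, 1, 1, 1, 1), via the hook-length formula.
# SYT of shape (6, 4, 3, 1, 1, 1, 1, 1, 1, 1) = 33256080

Hook-length formula: f^λ = n! / Π hook(c), product over all cells c of the Young diagram. For λ = (6, 4, 3, 1, 1, 1, 1, 1, 1, 1), n = 20 boxes. Hook lengths by row (left-to-right, top-to-bottom): [15, 7, 6, 4, 2, 1]; [12, 4, 3, 1]; [10, 2, 1]; [7]; [6]; [5]; [4]; [3]; [2]; [1]. Product of hooks = 73156608000. So f^λ = 20! / 73156608000 = 2432902008176640000 / 73156608000 = 33256080.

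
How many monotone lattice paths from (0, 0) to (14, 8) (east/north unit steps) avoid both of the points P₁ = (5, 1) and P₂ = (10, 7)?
Number of paths = 167750

Inclusion–exclusion. Total paths: C(22, 14) = 319770. Through P₁: C(6, 5)·C(16, 9) = 68640. Through P₂: C(17, 10)·C(5, 4) = 97240. Since P₁ is strictly southwest of P₂, a monotone path through both must visit P₁ then P₂; paths through both = C(6, 5)·C(11, 5)·C(5, 4) = 13860. Avoid both = 319770 − 68640 − 97240 + 13860 = 167750.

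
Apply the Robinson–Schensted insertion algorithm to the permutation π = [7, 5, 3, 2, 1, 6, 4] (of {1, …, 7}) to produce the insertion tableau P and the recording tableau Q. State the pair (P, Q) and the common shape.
P = [1, 4] / [2, 6] / [3] / [5] / [7];  Q = [1, 6] / [2, 7] / [3] / [4] / [5];  common shape = (2, 2, 1, 1, 1)

Row-insert the values π_1, π_2, … into P one at a time, bumping the leftmost entry strictly greater than the inserted value down to the next row. The recording tableau Q records, in position (i, j), the step at which that cell was added to P.
  Insert 7 (step 1): P = [7];  Q = [1]
  Insert 5 (step 2): P = [5] / [7];  Q = [1] / [2]
  Insert 3 (step 3): P = [3] / [5] / [7];  Q = [1] / [2] / [3]
  Insert 2 (step 4): P = [2] / [3] / [5] / [7];  Q = [1] / [2] / [3] / [4]
  Insert 1 (step 5): P = [1] / [2] / [3] / [5] / [7];  Q = [1] / [2] / [3] / [4] / [5]
  Insert 6 (step 6): P = [1, 6] / [2] / [3] / [5] / [7];  Q = [1, 6] / [2] / [3] / [4] / [5]
  Insert 4 (step 7): P = [1, 4] / [2, 6] / [3] / [5] / [7];  Q = [1, 6] / [2, 7] / [3] / [4] / [5]
Final shape: (2, 2, 1, 1, 1).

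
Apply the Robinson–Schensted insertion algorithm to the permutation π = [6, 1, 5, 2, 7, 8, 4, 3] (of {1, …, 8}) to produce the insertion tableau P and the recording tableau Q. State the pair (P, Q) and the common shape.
P = [1, 2, 3, 8] / [4, 7] / [5] / [6];  Q = [1, 3, 5, 6] / [2, 7] / [4] / [8];  common shape = (4, 2, 1, 1)

Row-insert the values π_1, π_2, … into P one at a time, bumping the leftmost entry strictly greater than the inserted value down to the next row. The recording tableau Q records, in position (i, j), the step at which that cell was added to P.
  Insert 6 (step 1): P = [6];  Q = [1]
  Insert 1 (step 2): P = [1] / [6];  Q = [1] / [2]
  Insert 5 (step 3): P = [1, 5] / [6];  Q = [1, 3] / [2]
  Insert 2 (step 4): P = [1, 2] / [5] / [6];  Q = [1, 3] / [2] / [4]
  Insert 7 (step 5): P = [1, 2, 7] / [5] / [6];  Q = [1, 3, 5] / [2] / [4]
  Insert 8 (step 6): P = [1, 2, 7, 8] / [5] / [6];  Q = [1, 3, 5, 6] / [2] / [4]
  Insert 4 (step 7): P = [1, 2, 4, 8] / [5, 7] / [6];  Q = [1, 3, 5, 6] / [2, 7] / [4]
  Insert 3 (step 8): P = [1, 2, 3, 8] / [4, 7] / [5] / [6];  Q = [1, 3, 5, 6] / [2, 7] / [4] / [8]
Final shape: (4, 2, 1, 1).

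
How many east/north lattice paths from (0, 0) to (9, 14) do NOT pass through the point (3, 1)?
Number of paths = 708662

Total paths from (0, 0) to (9, 14): C(23, 9) = 817190. Paths through (3, 1): (paths (0, 0) → (3, 1)) × (paths (3, 1) → (9, 14)) = C(4, 3) · C(19, 6) = 4 · 27132 = 108528. Avoidance count = 817190 − 108528 = 708662.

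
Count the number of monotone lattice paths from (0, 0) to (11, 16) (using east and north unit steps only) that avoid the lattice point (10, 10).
Number of paths = 11744603

Total paths from (0, 0) to (11, 16): C(27, 11) = 13037895. Paths through (10, 10): (paths (0, 0) → (10, 10)) × (paths (10, 10) → (11, 16)) = C(20, 10) · C(7, 1) = 184756 · 7 = 1293292. Avoidance count = 13037895 − 1293292 = 11744603.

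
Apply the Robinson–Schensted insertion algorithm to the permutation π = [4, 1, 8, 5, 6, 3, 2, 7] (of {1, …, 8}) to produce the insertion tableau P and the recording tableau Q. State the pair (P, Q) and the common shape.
P = [1, 2, 6, 7] / [3, 5] / [4] / [8];  Q = [1, 3, 5, 8] / [2, 4] / [6] / [7];  common shape = (4, 2, 1, 1)

Row-insert the values π_1, π_2, … into P one at a time, bumping the leftmost entry strictly greater than the inserted value down to the next row. The recording tableau Q records, in position (i, j), the step at which that cell was added to P.
  Insert 4 (step 1): P = [4];  Q = [1]
  Insert 1 (step 2): P = [1] / [4];  Q = [1] / [2]
  Insert 8 (step 3): P = [1, 8] / [4];  Q = [1, 3] / [2]
  Insert 5 (step 4): P = [1, 5] / [4, 8];  Q = [1, 3] / [2, 4]
  Insert 6 (step 5): P = [1, 5, 6] / [4, 8];  Q = [1, 3, 5] / [2, 4]
  Insert 3 (step 6): P = [1, 3, 6] / [4, 5] / [8];  Q = [1, 3, 5] / [2, 4] / [6]
  Insert 2 (step 7): P = [1, 2, 6] / [3, 5] / [4] / [8];  Q = [1, 3, 5] / [2, 4] / [6] / [7]
  Insert 7 (step 8): P = [1, 2, 6, 7] / [3, 5] / [4] / [8];  Q = [1, 3, 5, 8] / [2, 4] / [6] / [7]
Final shape: (4, 2, 1, 1).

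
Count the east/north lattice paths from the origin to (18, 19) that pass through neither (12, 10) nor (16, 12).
Number of paths = 13690174330

Inclusion–exclusion. Total paths: C(37, 18) = 17672631900. Through P₁: C(22, 12)·C(15, 6) = 3236463230. Through P₂: C(28, 16)·C(9, 2) = 1095183180. Since P₁ is strictly southwest of P₂, a monotone path through both must visit P₁ then P₂; paths through both = C(22, 12)·C(6, 4)·C(9, 2) = 349188840. Avoid both = 17672631900 − 3236463230 − 1095183180 + 349188840 = 13690174330.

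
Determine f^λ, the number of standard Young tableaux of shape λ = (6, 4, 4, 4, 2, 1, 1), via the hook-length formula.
# SYT of shape (6, 4, 4, 4, 2, 1, 1) = 1778276500

Hook-length formula: f^λ = n! / Π hook(c), product over all cells c of the Young diagram. For λ = (6, 4, 4, 4, 2, 1, 1), n = 22 boxes. Hook lengths by row (left-to-right, top-to-bottom): [12, 9, 7, 6, 2, 1]; [9, 6, 4, 3]; [8, 5, 3, 2]; [7, 4, 2, 1]; [4, 1]; [2]; [1]. Product of hooks = 632073093120. So f^λ = 22! / 632073093120 = 1124000727777607680000 / 632073093120 = 1778276500.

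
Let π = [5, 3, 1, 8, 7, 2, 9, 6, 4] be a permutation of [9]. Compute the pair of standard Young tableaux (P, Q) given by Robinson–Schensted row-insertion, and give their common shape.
P = [1, 2, 4] / [3, 6, 9] / [5, 7] / [8];  Q = [1, 4, 7] / [2, 5, 8] / [3, 6] / [9];  common shape = (3, 3, 2, 1)

Row-insert the values π_1, π_2, … into P one at a time, bumping the leftmost entry strictly greater than the inserted value down to the next row. The recording tableau Q records, in position (i, j), the step at which that cell was added to P.
  Insert 5 (step 1): P = [5];  Q = [1]
  Insert 3 (step 2): P = [3] / [5];  Q = [1] / [2]
  Insert 1 (step 3): P = [1] / [3] / [5];  Q = [1] / [2] / [3]
  Insert 8 (step 4): P = [1, 8] / [3] / [5];  Q = [1, 4] / [2] / [3]
  Insert 7 (step 5): P = [1, 7] / [3, 8] / [5];  Q = [1, 4] / [2, 5] / [3]
  Insert 2 (step 6): P = [1, 2] / [3, 7] / [5, 8];  Q = [1, 4] / [2, 5] / [3, 6]
  Insert 9 (step 7): P = [1, 2, 9] / [3, 7] / [5, 8];  Q = [1, 4, 7] / [2, 5] / [3, 6]
  Insert 6 (step 8): P = [1, 2, 6] / [3, 7, 9] / [5, 8];  Q = [1, 4, 7] / [2, 5, 8] / [3, 6]
  Insert 4 (step 9): P = [1, 2, 4] / [3, 6, 9] / [5, 7] / [8];  Q = [1, 4, 7] / [2, 5, 8] / [3, 6] / [9]
Final shape: (3, 3, 2, 1).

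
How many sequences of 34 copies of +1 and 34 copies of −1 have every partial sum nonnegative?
C_34 = 812944042149730764

These ballot sequences are counted by the Catalan number C_n = (1/(n + 1)) · C(2n, n). For n = 34: C_34 = (1/35) · C(68, 34) = 28453041475240576740/35 = 812944042149730764.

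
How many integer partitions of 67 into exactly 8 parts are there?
p(67, 8 parts) = 74280

Partitions of n into exactly k parts are in bijection with partitions of n − k into at most k parts (subtract 1 from each part). So p(67, exactly 8) = p(59, parts ≤ 8). Computing via the recurrence p(m, j) = p(m, j−1) + p(m−j, j) gives 74280.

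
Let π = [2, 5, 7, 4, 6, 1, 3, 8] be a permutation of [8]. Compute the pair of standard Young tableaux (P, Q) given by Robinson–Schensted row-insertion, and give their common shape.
P = [1, 3, 6, 8] / [2, 4] / [5, 7];  Q = [1, 2, 3, 8] / [4, 5] / [6, 7];  common shape = (4, 2, 2)

Row-insert the values π_1, π_2, … into P one at a time, bumping the leftmost entry strictly greater than the inserted value down to the next row. The recording tableau Q records, in position (i, j), the step at which that cell was added to P.
  Insert 2 (step 1): P = [2];  Q = [1]
  Insert 5 (step 2): P = [2, 5];  Q = [1, 2]
  Insert 7 (step 3): P = [2, 5, 7];  Q = [1, 2, 3]
  Insert 4 (step 4): P = [2, 4, 7] / [5];  Q = [1, 2, 3] / [4]
  Insert 6 (step 5): P = [2, 4, 6] / [5, 7];  Q = [1, 2, 3] / [4, 5]
  Insert 1 (step 6): P = [1, 4, 6] / [2, 7] / [5];  Q = [1, 2, 3] / [4, 5] / [6]
  Insert 3 (step 7): P = [1, 3, 6] / [2, 4] / [5, 7];  Q = [1, 2, 3] / [4, 5] / [6, 7]
  Insert 8 (step 8): P = [1, 3, 6, 8] / [2, 4] / [5, 7];  Q = [1, 2, 3, 8] / [4, 5] / [6, 7]
Final shape: (4, 2, 2).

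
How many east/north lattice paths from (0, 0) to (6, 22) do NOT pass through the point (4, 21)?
Number of paths = 338790

Total paths from (0, 0) to (6, 22): C(28, 6) = 376740. Paths through (4, 21): (paths (0, 0) → (4, 21)) × (paths (4, 21) → (6, 22)) = C(25, 4) · C(3, 2) = 12650 · 3 = 37950. Avoidance count = 376740 − 37950 = 338790.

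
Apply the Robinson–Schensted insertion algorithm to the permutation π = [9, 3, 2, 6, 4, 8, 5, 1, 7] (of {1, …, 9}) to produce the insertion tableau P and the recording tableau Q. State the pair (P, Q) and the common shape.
P = [1, 4, 5, 7] / [2, 6, 8] / [3] / [9];  Q = [1, 4, 6, 9] / [2, 5, 7] / [3] / [8];  common shape = (4, 3, 1, 1)

Row-insert the values π_1, π_2, … into P one at a time, bumping the leftmost entry strictly greater than the inserted value down to the next row. The recording tableau Q records, in position (i, j), the step at which that cell was added to P.
  Insert 9 (step 1): P = [9];  Q = [1]
  Insert 3 (step 2): P = [3] / [9];  Q = [1] / [2]
  Insert 2 (step 3): P = [2] / [3] / [9];  Q = [1] / [2] / [3]
  Insert 6 (step 4): P = [2, 6] / [3] / [9];  Q = [1, 4] / [2] / [3]
  Insert 4 (step 5): P = [2, 4] / [3, 6] / [9];  Q = [1, 4] / [2, 5] / [3]
  Insert 8 (step 6): P = [2, 4, 8] / [3, 6] / [9];  Q = [1, 4, 6] / [2, 5] / [3]
  Insert 5 (step 7): P = [2, 4, 5] / [3, 6, 8] / [9];  Q = [1, 4, 6] / [2, 5, 7] / [3]
  Insert 1 (step 8): P = [1, 4, 5] / [2, 6, 8] / [3] / [9];  Q = [1, 4, 6] / [2, 5, 7] / [3] / [8]
  Insert 7 (step 9): P = [1, 4, 5, 7] / [2, 6, 8] / [3] / [9];  Q = [1, 4, 6, 9] / [2, 5, 7] / [3] / [8]
Final shape: (4, 3, 1, 1).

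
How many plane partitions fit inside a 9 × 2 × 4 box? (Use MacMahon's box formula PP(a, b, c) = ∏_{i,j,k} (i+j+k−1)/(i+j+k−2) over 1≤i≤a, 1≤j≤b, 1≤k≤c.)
PP(9, 2, 4) = 143143

Evaluate the triple product over i = 1..9, j = 1..2, k = 1..4. The factors are (2/1) · (3/2) · (4/3) · (5/4) · (3/2) · (4/3) · (5/4) · (6/5) · … (72 factors total). The numerators and denominators telescope so the product is an integer; carrying out the multiplication exactly gives PP(9, 2, 4) = 143143.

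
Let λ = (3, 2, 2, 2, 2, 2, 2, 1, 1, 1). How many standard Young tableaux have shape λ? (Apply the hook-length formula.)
# SYT of shape (3, 2, 2, 2, 2, 2, 2, 1, 1, 1) = 102102

Hook-length formula: f^λ = n! / Π hook(c), product over all cells c of the Young diagram. For λ = (3, 2, 2, 2, 2, 2, 2, 1, 1, 1), n = 18 boxes. Hook lengths by row (left-to-right, top-to-bottom): [12, 8, 1]; [10, 6]; [9, 5]; [8, 4]; [7, 3]; [6, 2]; [5, 1]; [3]; [2]; [1]. Product of hooks = 62705664000. So f^λ = 18! / 62705664000 = 6402373705728000 / 62705664000 = 102102.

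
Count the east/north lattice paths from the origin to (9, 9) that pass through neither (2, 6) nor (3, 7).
Number of paths = 43468

Inclusion–exclusion. Total paths: C(18, 9) = 48620. Through P₁: C(8, 2)·C(10, 7) = 3360. Through P₂: C(10, 3)·C(8, 6) = 3360. Since P₁ is strictly southwest of P₂, a monotone path through both must visit P₁ then P₂; paths through both = C(8, 2)·C(2, 1)·C(8, 6) = 1568. Avoid both = 48620 − 3360 − 3360 + 1568 = 43468.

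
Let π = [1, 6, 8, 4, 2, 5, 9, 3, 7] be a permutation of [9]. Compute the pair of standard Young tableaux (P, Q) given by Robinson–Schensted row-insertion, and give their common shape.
P = [1, 2, 3, 7] / [4, 5, 9] / [6, 8];  Q = [1, 2, 3, 7] / [4, 6, 9] / [5, 8];  common shape = (4, 3, 2)

Row-insert the values π_1, π_2, … into P one at a time, bumping the leftmost entry strictly greater than the inserted value down to the next row. The recording tableau Q records, in position (i, j), the step at which that cell was added to P.
  Insert 1 (step 1): P = [1];  Q = [1]
  Insert 6 (step 2): P = [1, 6];  Q = [1, 2]
  Insert 8 (step 3): P = [1, 6, 8];  Q = [1, 2, 3]
  Insert 4 (step 4): P = [1, 4, 8] / [6];  Q = [1, 2, 3] / [4]
  Insert 2 (step 5): P = [1, 2, 8] / [4] / [6];  Q = [1, 2, 3] / [4] / [5]
  Insert 5 (step 6): P = [1, 2, 5] / [4, 8] / [6];  Q = [1, 2, 3] / [4, 6] / [5]
  Insert 9 (step 7): P = [1, 2, 5, 9] / [4, 8] / [6];  Q = [1, 2, 3, 7] / [4, 6] / [5]
  Insert 3 (step 8): P = [1, 2, 3, 9] / [4, 5] / [6, 8];  Q = [1, 2, 3, 7] / [4, 6] / [5, 8]
  Insert 7 (step 9): P = [1, 2, 3, 7] / [4, 5, 9] / [6, 8];  Q = [1, 2, 3, 7] / [4, 6, 9] / [5, 8]
Final shape: (4, 3, 2).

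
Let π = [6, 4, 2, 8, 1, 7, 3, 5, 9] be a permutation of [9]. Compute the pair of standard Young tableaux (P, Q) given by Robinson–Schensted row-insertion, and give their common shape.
P = [1, 3, 5, 9] / [2, 7] / [4, 8] / [6];  Q = [1, 4, 8, 9] / [2, 6] / [3, 7] / [5];  common shape = (4, 2, 2, 1)

Row-insert the values π_1, π_2, … into P one at a time, bumping the leftmost entry strictly greater than the inserted value down to the next row. The recording tableau Q records, in position (i, j), the step at which that cell was added to P.
  Insert 6 (step 1): P = [6];  Q = [1]
  Insert 4 (step 2): P = [4] / [6];  Q = [1] / [2]
  Insert 2 (step 3): P = [2] / [4] / [6];  Q = [1] / [2] / [3]
  Insert 8 (step 4): P = [2, 8] / [4] / [6];  Q = [1, 4] / [2] / [3]
  Insert 1 (step 5): P = [1, 8] / [2] / [4] / [6];  Q = [1, 4] / [2] / [3] / [5]
  Insert 7 (step 6): P = [1, 7] / [2, 8] / [4] / [6];  Q = [1, 4] / [2, 6] / [3] / [5]
  Insert 3 (step 7): P = [1, 3] / [2, 7] / [4, 8] / [6];  Q = [1, 4] / [2, 6] / [3, 7] / [5]
  Insert 5 (step 8): P = [1, 3, 5] / [2, 7] / [4, 8] / [6];  Q = [1, 4, 8] / [2, 6] / [3, 7] / [5]
  Insert 9 (step 9): P = [1, 3, 5, 9] / [2, 7] / [4, 8] / [6];  Q = [1, 4, 8, 9] / [2, 6] / [3, 7] / [5]
Final shape: (4, 2, 2, 1).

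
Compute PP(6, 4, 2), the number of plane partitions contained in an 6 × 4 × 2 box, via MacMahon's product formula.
PP(6, 4, 2) = 13860

Evaluate the triple product over i = 1..6, j = 1..4, k = 1..2. The factors are (2/1) · (3/2) · (3/2) · (4/3) · (4/3) · (5/4) · (5/4) · (6/5) · … (48 factors total). The numerators and denominators telescope so the product is an integer; carrying out the multiplication exactly gives PP(6, 4, 2) = 13860.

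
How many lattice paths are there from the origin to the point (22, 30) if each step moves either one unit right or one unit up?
Number of paths = 270533919634160

A monotone lattice path from (0, 0) to (22, 30) consists of 22 east steps and 30 north steps in some order, so it is determined by which 22 of the 52 steps are east. The count is C(52, 22) = 270533919634160.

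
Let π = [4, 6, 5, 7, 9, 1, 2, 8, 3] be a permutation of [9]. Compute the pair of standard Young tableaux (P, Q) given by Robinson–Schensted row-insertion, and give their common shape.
P = [1, 2, 3, 8] / [4, 5, 7] / [6, 9];  Q = [1, 2, 4, 5] / [3, 7, 8] / [6, 9];  common shape = (4, 3, 2)

Row-insert the values π_1, π_2, … into P one at a time, bumping the leftmost entry strictly greater than the inserted value down to the next row. The recording tableau Q records, in position (i, j), the step at which that cell was added to P.
  Insert 4 (step 1): P = [4];  Q = [1]
  Insert 6 (step 2): P = [4, 6];  Q = [1, 2]
  Insert 5 (step 3): P = [4, 5] / [6];  Q = [1, 2] / [3]
  Insert 7 (step 4): P = [4, 5, 7] / [6];  Q = [1, 2, 4] / [3]
  Insert 9 (step 5): P = [4, 5, 7, 9] / [6];  Q = [1, 2, 4, 5] / [3]
  Insert 1 (step 6): P = [1, 5, 7, 9] / [4] / [6];  Q = [1, 2, 4, 5] / [3] / [6]
  Insert 2 (step 7): P = [1, 2, 7, 9] / [4, 5] / [6];  Q = [1, 2, 4, 5] / [3, 7] / [6]
  Insert 8 (step 8): P = [1, 2, 7, 8] / [4, 5, 9] / [6];  Q = [1, 2, 4, 5] / [3, 7, 8] / [6]
  Insert 3 (step 9): P = [1, 2, 3, 8] / [4, 5, 7] / [6, 9];  Q = [1, 2, 4, 5] / [3, 7, 8] / [6, 9]
Final shape: (4, 3, 2).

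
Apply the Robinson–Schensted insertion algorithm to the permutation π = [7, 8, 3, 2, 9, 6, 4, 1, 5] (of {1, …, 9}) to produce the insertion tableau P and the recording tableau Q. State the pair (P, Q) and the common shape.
P = [1, 4, 5] / [2, 6, 9] / [3, 8] / [7];  Q = [1, 2, 5] / [3, 6, 9] / [4, 7] / [8];  common shape = (3, 3, 2, 1)

Row-insert the values π_1, π_2, … into P one at a time, bumping the leftmost entry strictly greater than the inserted value down to the next row. The recording tableau Q records, in position (i, j), the step at which that cell was added to P.
  Insert 7 (step 1): P = [7];  Q = [1]
  Insert 8 (step 2): P = [7, 8];  Q = [1, 2]
  Insert 3 (step 3): P = [3, 8] / [7];  Q = [1, 2] / [3]
  Insert 2 (step 4): P = [2, 8] / [3] / [7];  Q = [1, 2] / [3] / [4]
  Insert 9 (step 5): P = [2, 8, 9] / [3] / [7];  Q = [1, 2, 5] / [3] / [4]
  Insert 6 (step 6): P = [2, 6, 9] / [3, 8] / [7];  Q = [1, 2, 5] / [3, 6] / [4]
  Insert 4 (step 7): P = [2, 4, 9] / [3, 6] / [7, 8];  Q = [1, 2, 5] / [3, 6] / [4, 7]
  Insert 1 (step 8): P = [1, 4, 9] / [2, 6] / [3, 8] / [7];  Q = [1, 2, 5] / [3, 6] / [4, 7] / [8]
  Insert 5 (step 9): P = [1, 4, 5] / [2, 6, 9] / [3, 8] / [7];  Q = [1, 2, 5] / [3, 6, 9] / [4, 7] / [8]
Final shape: (3, 3, 2, 1).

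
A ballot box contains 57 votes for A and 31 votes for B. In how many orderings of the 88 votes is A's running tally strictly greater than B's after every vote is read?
Strict-lead orderings = 164447996660514489754416

Total orderings of the 88 votes with 57 for A: C(88, 57) = 556593219466356734553408. By the Bertrand ballot formula (Cycle Lemma / reflection principle), the number of orderings in which A is strictly ahead of B throughout is (p − q)/(p + q) · C(p + q, p) = (57 − 31)/(57 + 31) · 556593219466356734553408 = 164447996660514489754416.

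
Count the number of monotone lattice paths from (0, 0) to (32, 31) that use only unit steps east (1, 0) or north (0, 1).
Number of paths = 916312070471295267

A monotone lattice path from (0, 0) to (32, 31) consists of 32 east steps and 31 north steps in some order, so it is determined by which 32 of the 63 steps are east. The count is C(63, 32) = 916312070471295267.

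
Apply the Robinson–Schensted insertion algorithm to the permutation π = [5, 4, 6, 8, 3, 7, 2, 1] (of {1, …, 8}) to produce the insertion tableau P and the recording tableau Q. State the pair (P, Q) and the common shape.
P = [1, 6, 7] / [2, 8] / [3] / [4] / [5];  Q = [1, 3, 4] / [2, 6] / [5] / [7] / [8];  common shape = (3, 2, 1, 1, 1)

Row-insert the values π_1, π_2, … into P one at a time, bumping the leftmost entry strictly greater than the inserted value down to the next row. The recording tableau Q records, in position (i, j), the step at which that cell was added to P.
  Insert 5 (step 1): P = [5];  Q = [1]
  Insert 4 (step 2): P = [4] / [5];  Q = [1] / [2]
  Insert 6 (step 3): P = [4, 6] / [5];  Q = [1, 3] / [2]
  Insert 8 (step 4): P = [4, 6, 8] / [5];  Q = [1, 3, 4] / [2]
  Insert 3 (step 5): P = [3, 6, 8] / [4] / [5];  Q = [1, 3, 4] / [2] / [5]
  Insert 7 (step 6): P = [3, 6, 7] / [4, 8] / [5];  Q = [1, 3, 4] / [2, 6] / [5]
  Insert 2 (step 7): P = [2, 6, 7] / [3, 8] / [4] / [5];  Q = [1, 3, 4] / [2, 6] / [5] / [7]
  Insert 1 (step 8): P = [1, 6, 7] / [2, 8] / [3] / [4] / [5];  Q = [1, 3, 4] / [2, 6] / [5] / [7] / [8]
Final shape: (3, 2, 1, 1, 1).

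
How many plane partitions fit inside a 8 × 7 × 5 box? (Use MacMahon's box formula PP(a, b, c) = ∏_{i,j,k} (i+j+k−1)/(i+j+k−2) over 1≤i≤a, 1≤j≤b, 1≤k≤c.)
PP(8, 7, 5) = 201299981193168

Evaluate the triple product over i = 1..8, j = 1..7, k = 1..5. The factors are (2/1) · (3/2) · (4/3) · (5/4) · (6/5) · (3/2) · (4/3) · (5/4) · … (280 factors total). The numerators and denominators telescope so the product is an integer; carrying out the multiplication exactly gives PP(8, 7, 5) = 201299981193168.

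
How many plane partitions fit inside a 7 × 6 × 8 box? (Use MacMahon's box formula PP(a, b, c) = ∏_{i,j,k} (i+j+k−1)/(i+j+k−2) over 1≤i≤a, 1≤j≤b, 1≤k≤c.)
PP(7, 6, 8) = 19702998159210080

Evaluate the triple product over i = 1..7, j = 1..6, k = 1..8. The factors are (2/1) · (3/2) · (4/3) · (5/4) · (6/5) · (7/6) · (8/7) · (9/8) · … (336 factors total). The numerators and denominators telescope so the product is an integer; carrying out the multiplication exactly gives PP(7, 6, 8) = 19702998159210080.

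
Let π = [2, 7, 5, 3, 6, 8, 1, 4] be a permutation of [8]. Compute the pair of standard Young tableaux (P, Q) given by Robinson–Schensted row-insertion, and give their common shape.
P = [1, 3, 4, 8] / [2, 6] / [5] / [7];  Q = [1, 2, 5, 6] / [3, 8] / [4] / [7];  common shape = (4, 2, 1, 1)

Row-insert the values π_1, π_2, … into P one at a time, bumping the leftmost entry strictly greater than the inserted value down to the next row. The recording tableau Q records, in position (i, j), the step at which that cell was added to P.
  Insert 2 (step 1): P = [2];  Q = [1]
  Insert 7 (step 2): P = [2, 7];  Q = [1, 2]
  Insert 5 (step 3): P = [2, 5] / [7];  Q = [1, 2] / [3]
  Insert 3 (step 4): P = [2, 3] / [5] / [7];  Q = [1, 2] / [3] / [4]
  Insert 6 (step 5): P = [2, 3, 6] / [5] / [7];  Q = [1, 2, 5] / [3] / [4]
  Insert 8 (step 6): P = [2, 3, 6, 8] / [5] / [7];  Q = [1, 2, 5, 6] / [3] / [4]
  Insert 1 (step 7): P = [1, 3, 6, 8] / [2] / [5] / [7];  Q = [1, 2, 5, 6] / [3] / [4] / [7]
  Insert 4 (step 8): P = [1, 3, 4, 8] / [2, 6] / [5] / [7];  Q = [1, 2, 5, 6] / [3, 8] / [4] / [7]
Final shape: (4, 2, 1, 1).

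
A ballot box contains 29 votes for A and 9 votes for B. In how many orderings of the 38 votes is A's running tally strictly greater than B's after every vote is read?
Strict-lead orderings = 85795600

Total orderings of the 38 votes with 29 for A: C(38, 29) = 163011640. By the Bertrand ballot formula (Cycle Lemma / reflection principle), the number of orderings in which A is strictly ahead of B throughout is (p − q)/(p + q) · C(p + q, p) = (29 − 9)/(29 + 9) · 163011640 = 85795600.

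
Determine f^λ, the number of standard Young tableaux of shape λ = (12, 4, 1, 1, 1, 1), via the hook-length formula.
# SYT of shape (12, 4, 1, 1, 1, 1) = 2334150

Hook-length formula: f^λ = n! / Π hook(c), product over all cells c of the Young diagram. For λ = (12, 4, 1, 1, 1, 1), n = 20 boxes. Hook lengths by row (left-to-right, top-to-bottom): [17, 12, 11, 10, 8, 7, 6, 5, 4, 3, 2, 1]; [8, 3, 2, 1]; [4]; [3]; [2]; [1]. Product of hooks = 1042307481600. So f^λ = 20! / 1042307481600 = 2432902008176640000 / 1042307481600 = 2334150.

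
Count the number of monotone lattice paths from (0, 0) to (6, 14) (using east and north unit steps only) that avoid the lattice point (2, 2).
Number of paths = 27840

Total paths from (0, 0) to (6, 14): C(20, 6) = 38760. Paths through (2, 2): (paths (0, 0) → (2, 2)) × (paths (2, 2) → (6, 14)) = C(4, 2) · C(16, 4) = 6 · 1820 = 10920. Avoidance count = 38760 − 10920 = 27840.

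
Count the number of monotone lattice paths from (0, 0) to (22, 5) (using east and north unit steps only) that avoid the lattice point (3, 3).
Number of paths = 76530

Total paths from (0, 0) to (22, 5): C(27, 22) = 80730. Paths through (3, 3): (paths (0, 0) → (3, 3)) × (paths (3, 3) → (22, 5)) = C(6, 3) · C(21, 19) = 20 · 210 = 4200. Avoidance count = 80730 − 4200 = 76530.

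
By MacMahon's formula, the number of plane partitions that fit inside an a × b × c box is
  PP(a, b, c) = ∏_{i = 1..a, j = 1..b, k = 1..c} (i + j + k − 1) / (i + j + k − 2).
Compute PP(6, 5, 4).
PP(6, 5, 4) = 133613766

Evaluate the triple product over i = 1..6, j = 1..5, k = 1..4. The factors are (2/1) · (3/2) · (4/3) · (5/4) · (3/2) · (4/3) · (5/4) · (6/5) · … (120 factors total). The numerators and denominators telescope so the product is an integer; carrying out the multiplication exactly gives PP(6, 5, 4) = 133613766.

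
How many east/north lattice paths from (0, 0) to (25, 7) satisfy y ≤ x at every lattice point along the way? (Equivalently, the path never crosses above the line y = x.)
Number of paths = 2459664

By the reflection principle (André's argument), the number of monotone paths to (25, 7) with n ≤ m that never go above y = x is C(32, 25) − C(32, 26) = 3365856 − 906192 = 2459664.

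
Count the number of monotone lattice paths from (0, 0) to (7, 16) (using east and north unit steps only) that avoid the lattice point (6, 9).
Number of paths = 205117

Total paths from (0, 0) to (7, 16): C(23, 7) = 245157. Paths through (6, 9): (paths (0, 0) → (6, 9)) × (paths (6, 9) → (7, 16)) = C(15, 6) · C(8, 1) = 5005 · 8 = 40040. Avoidance count = 245157 − 40040 = 205117.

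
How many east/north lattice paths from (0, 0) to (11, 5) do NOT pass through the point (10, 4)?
Number of paths = 2366

Total paths from (0, 0) to (11, 5): C(16, 11) = 4368. Paths through (10, 4): (paths (0, 0) → (10, 4)) × (paths (10, 4) → (11, 5)) = C(14, 10) · C(2, 1) = 1001 · 2 = 2002. Avoidance count = 4368 − 2002 = 2366.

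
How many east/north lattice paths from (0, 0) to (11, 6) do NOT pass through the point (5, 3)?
Number of paths = 7672

Total paths from (0, 0) to (11, 6): C(17, 11) = 12376. Paths through (5, 3): (paths (0, 0) → (5, 3)) × (paths (5, 3) → (11, 6)) = C(8, 5) · C(9, 6) = 56 · 84 = 4704. Avoidance count = 12376 − 4704 = 7672.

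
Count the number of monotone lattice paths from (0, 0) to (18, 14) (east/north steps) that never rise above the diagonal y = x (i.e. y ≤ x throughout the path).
Number of paths = 124062000

By the reflection principle (André's argument), the number of monotone paths to (18, 14) with n ≤ m that never go above y = x is C(32, 18) − C(32, 19) = 471435600 − 347373600 = 124062000.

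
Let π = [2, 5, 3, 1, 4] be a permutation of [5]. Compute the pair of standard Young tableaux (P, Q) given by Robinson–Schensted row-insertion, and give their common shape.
P = [1, 3, 4] / [2] / [5];  Q = [1, 2, 5] / [3] / [4];  common shape = (3, 1, 1)

Row-insert the values π_1, π_2, … into P one at a time, bumping the leftmost entry strictly greater than the inserted value down to the next row. The recording tableau Q records, in position (i, j), the step at which that cell was added to P.
  Insert 2 (step 1): P = [2];  Q = [1]
  Insert 5 (step 2): P = [2, 5];  Q = [1, 2]
  Insert 3 (step 3): P = [2, 3] / [5];  Q = [1, 2] / [3]
  Insert 1 (step 4): P = [1, 3] / [2] / [5];  Q = [1, 2] / [3] / [4]
  Insert 4 (step 5): P = [1, 3, 4] / [2] / [5];  Q = [1, 2, 5] / [3] / [4]
Final shape: (3, 1, 1).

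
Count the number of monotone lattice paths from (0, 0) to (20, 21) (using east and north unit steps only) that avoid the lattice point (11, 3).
Number of paths = 267422932920

Total paths from (0, 0) to (20, 21): C(41, 20) = 269128937220. Paths through (11, 3): (paths (0, 0) → (11, 3)) × (paths (11, 3) → (20, 21)) = C(14, 11) · C(27, 9) = 364 · 4686825 = 1706004300. Avoidance count = 269128937220 − 1706004300 = 267422932920.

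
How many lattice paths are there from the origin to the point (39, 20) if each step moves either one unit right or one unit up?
Number of paths = 2794563003870330

A monotone lattice path from (0, 0) to (39, 20) consists of 39 east steps and 20 north steps in some order, so it is determined by which 39 of the 59 steps are east. The count is C(59, 39) = 2794563003870330.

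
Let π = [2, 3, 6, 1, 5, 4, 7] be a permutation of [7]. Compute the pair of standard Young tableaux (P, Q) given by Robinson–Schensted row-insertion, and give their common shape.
P = [1, 3, 4, 7] / [2, 5] / [6];  Q = [1, 2, 3, 7] / [4, 5] / [6];  common shape = (4, 2, 1)

Row-insert the values π_1, π_2, … into P one at a time, bumping the leftmost entry strictly greater than the inserted value down to the next row. The recording tableau Q records, in position (i, j), the step at which that cell was added to P.
  Insert 2 (step 1): P = [2];  Q = [1]
  Insert 3 (step 2): P = [2, 3];  Q = [1, 2]
  Insert 6 (step 3): P = [2, 3, 6];  Q = [1, 2, 3]
  Insert 1 (step 4): P = [1, 3, 6] / [2];  Q = [1, 2, 3] / [4]
  Insert 5 (step 5): P = [1, 3, 5] / [2, 6];  Q = [1, 2, 3] / [4, 5]
  Insert 4 (step 6): P = [1, 3, 4] / [2, 5] / [6];  Q = [1, 2, 3] / [4, 5] / [6]
  Insert 7 (step 7): P = [1, 3, 4, 7] / [2, 5] / [6];  Q = [1, 2, 3, 7] / [4, 5] / [6]
Final shape: (4, 2, 1).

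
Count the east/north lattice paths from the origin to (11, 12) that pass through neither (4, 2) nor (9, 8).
Number of paths = 799658

Inclusion–exclusion. Total paths: C(23, 11) = 1352078. Through P₁: C(6, 4)·C(17, 7) = 291720. Through P₂: C(17, 9)·C(6, 2) = 364650. Since P₁ is strictly southwest of P₂, a monotone path through both must visit P₁ then P₂; paths through both = C(6, 4)·C(11, 5)·C(6, 2) = 103950. Avoid both = 1352078 − 291720 − 364650 + 103950 = 799658.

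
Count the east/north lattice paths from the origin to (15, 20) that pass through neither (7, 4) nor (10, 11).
Number of paths = 2378379498

Inclusion–exclusion. Total paths: C(35, 15) = 3247943160. Through P₁: C(11, 7)·C(24, 8) = 242705430. Through P₂: C(21, 10)·C(14, 5) = 706137432. Since P₁ is strictly southwest of P₂, a monotone path through both must visit P₁ then P₂; paths through both = C(11, 7)·C(10, 3)·C(14, 5) = 79279200. Avoid both = 3247943160 − 242705430 − 706137432 + 79279200 = 2378379498.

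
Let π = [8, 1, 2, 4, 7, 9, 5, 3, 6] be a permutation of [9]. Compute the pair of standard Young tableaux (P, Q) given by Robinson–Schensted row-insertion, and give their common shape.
P = [1, 2, 3, 5, 6] / [4, 9] / [7] / [8];  Q = [1, 3, 4, 5, 6] / [2, 9] / [7] / [8];  common shape = (5, 2, 1, 1)

Row-insert the values π_1, π_2, … into P one at a time, bumping the leftmost entry strictly greater than the inserted value down to the next row. The recording tableau Q records, in position (i, j), the step at which that cell was added to P.
  Insert 8 (step 1): P = [8];  Q = [1]
  Insert 1 (step 2): P = [1] / [8];  Q = [1] / [2]
  Insert 2 (step 3): P = [1, 2] / [8];  Q = [1, 3] / [2]
  Insert 4 (step 4): P = [1, 2, 4] / [8];  Q = [1, 3, 4] / [2]
  Insert 7 (step 5): P = [1, 2, 4, 7] / [8];  Q = [1, 3, 4, 5] / [2]
  Insert 9 (step 6): P = [1, 2, 4, 7, 9] / [8];  Q = [1, 3, 4, 5, 6] / [2]
  Insert 5 (step 7): P = [1, 2, 4, 5, 9] / [7] / [8];  Q = [1, 3, 4, 5, 6] / [2] / [7]
  Insert 3 (step 8): P = [1, 2, 3, 5, 9] / [4] / [7] / [8];  Q = [1, 3, 4, 5, 6] / [2] / [7] / [8]
  Insert 6 (step 9): P = [1, 2, 3, 5, 6] / [4, 9] / [7] / [8];  Q = [1, 3, 4, 5, 6] / [2, 9] / [7] / [8]
Final shape: (5, 2, 1, 1).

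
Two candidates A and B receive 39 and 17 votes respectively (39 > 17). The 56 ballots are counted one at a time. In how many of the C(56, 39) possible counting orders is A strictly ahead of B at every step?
Strict-lead orderings = 38499031112850

Total orderings of the 56 votes with 39 for A: C(56, 39) = 97997533741800. By the Bertrand ballot formula (Cycle Lemma / reflection principle), the number of orderings in which A is strictly ahead of B throughout is (p − q)/(p + q) · C(p + q, p) = (39 − 17)/(39 + 17) · 97997533741800 = 38499031112850.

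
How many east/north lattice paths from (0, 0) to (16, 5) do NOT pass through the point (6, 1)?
Number of paths = 13342

Total paths from (0, 0) to (16, 5): C(21, 16) = 20349. Paths through (6, 1): (paths (0, 0) → (6, 1)) × (paths (6, 1) → (16, 5)) = C(7, 6) · C(14, 10) = 7 · 1001 = 7007. Avoidance count = 20349 − 7007 = 13342.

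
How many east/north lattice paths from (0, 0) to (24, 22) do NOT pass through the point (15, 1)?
Number of paths = 7890142199550

Total paths from (0, 0) to (24, 22): C(46, 24) = 7890371113950. Paths through (15, 1): (paths (0, 0) → (15, 1)) × (paths (15, 1) → (24, 22)) = C(16, 15) · C(30, 9) = 16 · 14307150 = 228914400. Avoidance count = 7890371113950 − 228914400 = 7890142199550.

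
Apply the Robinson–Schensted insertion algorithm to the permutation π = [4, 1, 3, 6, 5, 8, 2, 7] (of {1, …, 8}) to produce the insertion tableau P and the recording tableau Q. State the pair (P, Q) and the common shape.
P = [1, 2, 5, 7] / [3, 6, 8] / [4];  Q = [1, 3, 4, 6] / [2, 5, 8] / [7];  common shape = (4, 3, 1)

Row-insert the values π_1, π_2, … into P one at a time, bumping the leftmost entry strictly greater than the inserted value down to the next row. The recording tableau Q records, in position (i, j), the step at which that cell was added to P.
  Insert 4 (step 1): P = [4];  Q = [1]
  Insert 1 (step 2): P = [1] / [4];  Q = [1] / [2]
  Insert 3 (step 3): P = [1, 3] / [4];  Q = [1, 3] / [2]
  Insert 6 (step 4): P = [1, 3, 6] / [4];  Q = [1, 3, 4] / [2]
  Insert 5 (step 5): P = [1, 3, 5] / [4, 6];  Q = [1, 3, 4] / [2, 5]
  Insert 8 (step 6): P = [1, 3, 5, 8] / [4, 6];  Q = [1, 3, 4, 6] / [2, 5]
  Insert 2 (step 7): P = [1, 2, 5, 8] / [3, 6] / [4];  Q = [1, 3, 4, 6] / [2, 5] / [7]
  Insert 7 (step 8): P = [1, 2, 5, 7] / [3, 6, 8] / [4];  Q = [1, 3, 4, 6] / [2, 5, 8] / [7]
Final shape: (4, 3, 1).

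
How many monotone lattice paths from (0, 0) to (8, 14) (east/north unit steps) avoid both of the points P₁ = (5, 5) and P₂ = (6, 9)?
Number of paths = 185685

Inclusion–exclusion. Total paths: C(22, 8) = 319770. Through P₁: C(10, 5)·C(12, 3) = 55440. Through P₂: C(15, 6)·C(7, 2) = 105105. Since P₁ is strictly southwest of P₂, a monotone path through both must visit P₁ then P₂; paths through both = C(10, 5)·C(5, 1)·C(7, 2) = 26460. Avoid both = 319770 − 55440 − 105105 + 26460 = 185685.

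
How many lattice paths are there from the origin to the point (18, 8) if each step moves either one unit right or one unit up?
Number of paths = 1562275

A monotone lattice path from (0, 0) to (18, 8) consists of 18 east steps and 8 north steps in some order, so it is determined by which 18 of the 26 steps are east. The count is C(26, 18) = 1562275.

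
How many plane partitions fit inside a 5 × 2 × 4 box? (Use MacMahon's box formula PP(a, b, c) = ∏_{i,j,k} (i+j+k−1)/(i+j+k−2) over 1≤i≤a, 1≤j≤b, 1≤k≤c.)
PP(5, 2, 4) = 5292

Evaluate the triple product over i = 1..5, j = 1..2, k = 1..4. The factors are (2/1) · (3/2) · (4/3) · (5/4) · (3/2) · (4/3) · (5/4) · (6/5) · … (40 factors total). The numerators and denominators telescope so the product is an integer; carrying out the multiplication exactly gives PP(5, 2, 4) = 5292.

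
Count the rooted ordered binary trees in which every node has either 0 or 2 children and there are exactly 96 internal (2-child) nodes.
C_96 = 3721443204405954385563870541379246659709506697378694300

These full binary trees are counted by the Catalan number C_n = (1/(n + 1)) · C(2n, n). For n = 96: C_96 = (1/97) · C(192, 96) = 360979990827377575399695442513786925991822149645733347100/97 = 3721443204405954385563870541379246659709506697378694300.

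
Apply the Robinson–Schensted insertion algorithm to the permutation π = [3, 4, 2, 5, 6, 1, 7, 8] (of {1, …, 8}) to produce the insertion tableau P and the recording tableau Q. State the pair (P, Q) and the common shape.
P = [1, 4, 5, 6, 7, 8] / [2] / [3];  Q = [1, 2, 4, 5, 7, 8] / [3] / [6];  common shape = (6, 1, 1)

Row-insert the values π_1, π_2, … into P one at a time, bumping the leftmost entry strictly greater than the inserted value down to the next row. The recording tableau Q records, in position (i, j), the step at which that cell was added to P.
  Insert 3 (step 1): P = [3];  Q = [1]
  Insert 4 (step 2): P = [3, 4];  Q = [1, 2]
  Insert 2 (step 3): P = [2, 4] / [3];  Q = [1, 2] / [3]
  Insert 5 (step 4): P = [2, 4, 5] / [3];  Q = [1, 2, 4] / [3]
  Insert 6 (step 5): P = [2, 4, 5, 6] / [3];  Q = [1, 2, 4, 5] / [3]
  Insert 1 (step 6): P = [1, 4, 5, 6] / [2] / [3];  Q = [1, 2, 4, 5] / [3] / [6]
  Insert 7 (step 7): P = [1, 4, 5, 6, 7] / [2] / [3];  Q = [1, 2, 4, 5, 7] / [3] / [6]
  Insert 8 (step 8): P = [1, 4, 5, 6, 7, 8] / [2] / [3];  Q = [1, 2, 4, 5, 7, 8] / [3] / [6]
Final shape: (6, 1, 1).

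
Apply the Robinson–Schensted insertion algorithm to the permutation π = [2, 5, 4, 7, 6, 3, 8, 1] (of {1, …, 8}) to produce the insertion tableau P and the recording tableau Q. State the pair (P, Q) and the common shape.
P = [1, 3, 6, 8] / [2, 7] / [4] / [5];  Q = [1, 2, 4, 7] / [3, 5] / [6] / [8];  common shape = (4, 2, 1, 1)

Row-insert the values π_1, π_2, … into P one at a time, bumping the leftmost entry strictly greater than the inserted value down to the next row. The recording tableau Q records, in position (i, j), the step at which that cell was added to P.
  Insert 2 (step 1): P = [2];  Q = [1]
  Insert 5 (step 2): P = [2, 5];  Q = [1, 2]
  Insert 4 (step 3): P = [2, 4] / [5];  Q = [1, 2] / [3]
  Insert 7 (step 4): P = [2, 4, 7] / [5];  Q = [1, 2, 4] / [3]
  Insert 6 (step 5): P = [2, 4, 6] / [5, 7];  Q = [1, 2, 4] / [3, 5]
  Insert 3 (step 6): P = [2, 3, 6] / [4, 7] / [5];  Q = [1, 2, 4] / [3, 5] / [6]
  Insert 8 (step 7): P = [2, 3, 6, 8] / [4, 7] / [5];  Q = [1, 2, 4, 7] / [3, 5] / [6]
  Insert 1 (step 8): P = [1, 3, 6, 8] / [2, 7] / [4] / [5];  Q = [1, 2, 4, 7] / [3, 5] / [6] / [8]
Final shape: (4, 2, 1, 1).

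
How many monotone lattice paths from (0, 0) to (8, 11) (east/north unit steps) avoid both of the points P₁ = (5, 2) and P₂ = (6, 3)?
Number of paths = 69072

Inclusion–exclusion. Total paths: C(19, 8) = 75582. Through P₁: C(7, 5)·C(12, 3) = 4620. Through P₂: C(9, 6)·C(10, 2) = 3780. Since P₁ is strictly southwest of P₂, a monotone path through both must visit P₁ then P₂; paths through both = C(7, 5)·C(2, 1)·C(10, 2) = 1890. Avoid both = 75582 − 4620 − 3780 + 1890 = 69072.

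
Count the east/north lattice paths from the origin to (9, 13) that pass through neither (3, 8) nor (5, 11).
Number of paths = 380420

Inclusion–exclusion. Total paths: C(22, 9) = 497420. Through P₁: C(11, 3)·C(11, 6) = 76230. Through P₂: C(16, 5)·C(6, 4) = 65520. Since P₁ is strictly southwest of P₂, a monotone path through both must visit P₁ then P₂; paths through both = C(11, 3)·C(5, 2)·C(6, 4) = 24750. Avoid both = 497420 − 76230 − 65520 + 24750 = 380420.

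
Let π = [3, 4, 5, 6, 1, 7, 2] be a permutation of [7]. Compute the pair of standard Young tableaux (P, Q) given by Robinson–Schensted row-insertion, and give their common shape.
P = [1, 2, 5, 6, 7] / [3, 4];  Q = [1, 2, 3, 4, 6] / [5, 7];  common shape = (5, 2)

Row-insert the values π_1, π_2, … into P one at a time, bumping the leftmost entry strictly greater than the inserted value down to the next row. The recording tableau Q records, in position (i, j), the step at which that cell was added to P.
  Insert 3 (step 1): P = [3];  Q = [1]
  Insert 4 (step 2): P = [3, 4];  Q = [1, 2]
  Insert 5 (step 3): P = [3, 4, 5];  Q = [1, 2, 3]
  Insert 6 (step 4): P = [3, 4, 5, 6];  Q = [1, 2, 3, 4]
  Insert 1 (step 5): P = [1, 4, 5, 6] / [3];  Q = [1, 2, 3, 4] / [5]
  Insert 7 (step 6): P = [1, 4, 5, 6, 7] / [3];  Q = [1, 2, 3, 4, 6] / [5]
  Insert 2 (step 7): P = [1, 2, 5, 6, 7] / [3, 4];  Q = [1, 2, 3, 4, 6] / [5, 7]
Final shape: (5, 2).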